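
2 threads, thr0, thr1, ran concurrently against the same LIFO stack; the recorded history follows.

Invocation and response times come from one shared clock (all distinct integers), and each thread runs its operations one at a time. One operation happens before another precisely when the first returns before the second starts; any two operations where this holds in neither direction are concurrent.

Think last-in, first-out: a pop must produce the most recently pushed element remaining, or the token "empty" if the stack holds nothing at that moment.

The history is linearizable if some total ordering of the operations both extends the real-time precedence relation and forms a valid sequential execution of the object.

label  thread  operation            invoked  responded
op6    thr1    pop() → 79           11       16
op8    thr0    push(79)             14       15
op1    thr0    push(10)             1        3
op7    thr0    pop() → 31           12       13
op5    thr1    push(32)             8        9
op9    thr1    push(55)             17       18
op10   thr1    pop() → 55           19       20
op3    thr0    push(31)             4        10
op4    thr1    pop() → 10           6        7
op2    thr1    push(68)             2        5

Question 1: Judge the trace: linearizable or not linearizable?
linearizable

a witness: op2, op1, op4, op5, op3, op7, op8, op6, op9, op10
step 1: op2 push(68) — stack <68>
step 2: op1 push(10) — stack <68,10>
step 3: op4 pop() → 10 — stack <68>
step 4: op5 push(32) — stack <68,32>
step 5: op3 push(31) — stack <68,32,31>
step 6: op7 pop() → 31 — stack <68,32>
step 7: op8 push(79) — stack <68,32,79>
step 8: op6 pop() → 79 — stack <68,32>
step 9: op9 push(55) — stack <68,32,55>
step 10: op10 pop() → 55 — stack <68,32>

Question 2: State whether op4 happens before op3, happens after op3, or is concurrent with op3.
concurrent

op4 spans [6,7], op3 spans [4,10]
the intervals overlap in both directions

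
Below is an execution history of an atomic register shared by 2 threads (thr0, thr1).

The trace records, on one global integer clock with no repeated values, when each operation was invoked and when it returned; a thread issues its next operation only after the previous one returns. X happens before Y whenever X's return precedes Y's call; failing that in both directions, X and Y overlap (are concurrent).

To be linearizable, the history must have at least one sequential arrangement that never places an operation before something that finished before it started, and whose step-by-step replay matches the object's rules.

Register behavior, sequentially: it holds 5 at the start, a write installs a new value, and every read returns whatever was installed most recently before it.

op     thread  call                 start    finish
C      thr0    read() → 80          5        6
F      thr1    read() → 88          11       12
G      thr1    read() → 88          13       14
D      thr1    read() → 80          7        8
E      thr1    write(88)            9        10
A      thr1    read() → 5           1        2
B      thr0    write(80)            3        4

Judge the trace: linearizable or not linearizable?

linearizable

a witness: A, B, C, D, E, F, G
after step 1 (A read() → 5): value 5
after step 2 (B write(80)): value 80
after step 3 (C read() → 80): value 80
after step 4 (D read() → 80): value 80
after step 5 (E write(88)): value 88
after step 6 (F read() → 88): value 88
after step 7 (G read() → 88): value 88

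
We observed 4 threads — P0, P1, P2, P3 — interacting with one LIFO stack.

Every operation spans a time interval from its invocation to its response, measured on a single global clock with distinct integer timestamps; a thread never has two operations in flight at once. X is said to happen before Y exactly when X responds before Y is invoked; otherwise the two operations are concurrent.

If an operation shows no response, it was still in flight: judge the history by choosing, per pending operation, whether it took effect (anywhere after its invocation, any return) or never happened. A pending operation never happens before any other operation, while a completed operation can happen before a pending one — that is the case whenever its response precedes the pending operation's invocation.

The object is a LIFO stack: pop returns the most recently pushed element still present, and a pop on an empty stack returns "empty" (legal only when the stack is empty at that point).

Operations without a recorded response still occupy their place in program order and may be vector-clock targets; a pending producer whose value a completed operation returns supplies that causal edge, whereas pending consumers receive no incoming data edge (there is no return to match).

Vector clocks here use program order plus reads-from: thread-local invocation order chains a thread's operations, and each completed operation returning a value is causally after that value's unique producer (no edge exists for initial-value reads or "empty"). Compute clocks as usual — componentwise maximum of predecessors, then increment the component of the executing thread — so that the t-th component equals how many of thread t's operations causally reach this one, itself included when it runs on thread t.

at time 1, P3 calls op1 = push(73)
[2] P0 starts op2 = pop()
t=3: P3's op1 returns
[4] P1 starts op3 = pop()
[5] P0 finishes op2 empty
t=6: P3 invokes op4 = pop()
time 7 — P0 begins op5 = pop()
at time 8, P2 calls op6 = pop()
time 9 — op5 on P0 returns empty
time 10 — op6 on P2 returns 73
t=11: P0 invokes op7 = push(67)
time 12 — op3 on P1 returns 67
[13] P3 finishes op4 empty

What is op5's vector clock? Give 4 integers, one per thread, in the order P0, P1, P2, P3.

(2, 0, 0, 0)

no predecessors for op1 (invoked 1): P3 increments from zero → (0, 0, 0, 1)
no predecessors for op2 (invoked 2): P0 increments from zero → (1, 0, 0, 0)
op4 (invocation 6): componentwise max over VC(op1)=(0, 0, 0, 1), +1 at P3, giving (0, 0, 0, 2)
op6 (invocation 8): componentwise max over VC(op1)=(0, 0, 0, 1), +1 at P2, giving (0, 0, 1, 1)
op5 (invocation 7): componentwise max over VC(op2)=(1, 0, 0, 0), +1 at P0, giving (2, 0, 0, 0)
op7 (invocation 11): componentwise max over VC(op5)=(2, 0, 0, 0), +1 at P0, giving (3, 0, 0, 0)
op3 (invocation 4): componentwise max over VC(op7)=(3, 0, 0, 0), +1 at P1, giving (3, 1, 0, 0)
target: VC(op5) = (2, 0, 0, 0)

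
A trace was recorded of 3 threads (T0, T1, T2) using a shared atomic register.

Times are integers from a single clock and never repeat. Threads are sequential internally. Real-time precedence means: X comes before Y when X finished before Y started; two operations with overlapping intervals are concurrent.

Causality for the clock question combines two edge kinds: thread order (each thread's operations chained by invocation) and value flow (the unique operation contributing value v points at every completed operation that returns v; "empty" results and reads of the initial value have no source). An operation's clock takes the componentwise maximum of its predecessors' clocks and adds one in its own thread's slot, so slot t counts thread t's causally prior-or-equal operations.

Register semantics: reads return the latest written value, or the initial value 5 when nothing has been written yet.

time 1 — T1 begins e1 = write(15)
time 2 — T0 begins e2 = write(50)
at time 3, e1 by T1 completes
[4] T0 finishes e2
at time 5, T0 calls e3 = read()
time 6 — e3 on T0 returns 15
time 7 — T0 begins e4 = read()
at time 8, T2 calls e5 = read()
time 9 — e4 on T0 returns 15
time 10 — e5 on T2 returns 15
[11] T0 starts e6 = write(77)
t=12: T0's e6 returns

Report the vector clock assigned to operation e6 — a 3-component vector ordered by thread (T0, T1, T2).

(4, 1, 0)

e1, invoked 1, has no incoming edges; only T1's bump applies → (0, 1, 0)
e2, invoked 2, has no incoming edges; only T0's bump applies → (1, 0, 0)
e5, invoked 8, takes VC(e1)=(0, 1, 0) under max, adds 1 for T2 → (0, 1, 1)
e3, invoked 5, takes VC(e1)=(0, 1, 0), VC(e2)=(1, 0, 0) under max, adds 1 for T0 → (2, 1, 0)
e4, invoked 7, takes VC(e1)=(0, 1, 0), VC(e3)=(2, 1, 0) under max, adds 1 for T0 → (3, 1, 0)
e6, invoked 11, takes VC(e4)=(3, 1, 0) under max, adds 1 for T0 → (4, 1, 0)
target: VC(e6) = (4, 1, 0)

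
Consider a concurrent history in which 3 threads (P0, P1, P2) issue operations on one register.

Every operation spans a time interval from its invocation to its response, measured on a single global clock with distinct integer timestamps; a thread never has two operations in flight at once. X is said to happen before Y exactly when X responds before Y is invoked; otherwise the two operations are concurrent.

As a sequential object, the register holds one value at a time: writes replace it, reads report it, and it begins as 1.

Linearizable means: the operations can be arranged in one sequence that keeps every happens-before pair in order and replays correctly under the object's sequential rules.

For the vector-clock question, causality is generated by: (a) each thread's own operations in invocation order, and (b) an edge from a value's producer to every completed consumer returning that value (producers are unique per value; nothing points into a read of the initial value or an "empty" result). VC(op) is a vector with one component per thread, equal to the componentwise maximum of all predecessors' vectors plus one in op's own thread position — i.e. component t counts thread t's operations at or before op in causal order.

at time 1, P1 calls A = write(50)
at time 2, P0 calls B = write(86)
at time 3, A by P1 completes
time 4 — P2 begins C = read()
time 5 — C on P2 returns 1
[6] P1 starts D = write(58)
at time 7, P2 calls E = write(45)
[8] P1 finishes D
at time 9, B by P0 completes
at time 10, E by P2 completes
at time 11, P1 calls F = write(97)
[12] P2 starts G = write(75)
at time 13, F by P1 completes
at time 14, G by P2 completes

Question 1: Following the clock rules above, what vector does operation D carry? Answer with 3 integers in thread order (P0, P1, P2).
(0, 2, 0)

C, invoked 4, has no incoming edges; only P2's bump applies → (0, 0, 1)
A, invoked 1, has no incoming edges; only P1's bump applies → (0, 1, 0)
B, invoked 2, has no incoming edges; only P0's bump applies → (1, 0, 0)
merge at E (invoked 7): VC(C)=(0, 0, 1), own-thread bump on P2 → (0, 0, 2)
merge at D (invoked 6): VC(A)=(0, 1, 0), own-thread bump on P1 → (0, 2, 0)
merge at G (invoked 12): VC(E)=(0, 0, 2), own-thread bump on P2 → (0, 0, 3)
merge at F (invoked 11): VC(D)=(0, 2, 0), own-thread bump on P1 → (0, 3, 0)
target: VC(D) = (0, 2, 0)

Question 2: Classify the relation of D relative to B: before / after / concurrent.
concurrent

D spans [6,8], B spans [2,9]
the intervals overlap in both directions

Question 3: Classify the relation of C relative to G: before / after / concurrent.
before

C spans [4,5], G spans [12,14]
resp(C)=5 < inv(G)=12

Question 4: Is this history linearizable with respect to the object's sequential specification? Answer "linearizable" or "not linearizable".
not linearizable

prefix check: 1..4 passes, 1..5 fails once C's time-5 response joins
the sole real-time-consistent order of 2 completed operations fails the register replay
every completion of the 1 pending operation (B) was checked; none linearizes
e.g. A, C (pending dropped): illegal at step 2, since C read() → 1 cannot apply there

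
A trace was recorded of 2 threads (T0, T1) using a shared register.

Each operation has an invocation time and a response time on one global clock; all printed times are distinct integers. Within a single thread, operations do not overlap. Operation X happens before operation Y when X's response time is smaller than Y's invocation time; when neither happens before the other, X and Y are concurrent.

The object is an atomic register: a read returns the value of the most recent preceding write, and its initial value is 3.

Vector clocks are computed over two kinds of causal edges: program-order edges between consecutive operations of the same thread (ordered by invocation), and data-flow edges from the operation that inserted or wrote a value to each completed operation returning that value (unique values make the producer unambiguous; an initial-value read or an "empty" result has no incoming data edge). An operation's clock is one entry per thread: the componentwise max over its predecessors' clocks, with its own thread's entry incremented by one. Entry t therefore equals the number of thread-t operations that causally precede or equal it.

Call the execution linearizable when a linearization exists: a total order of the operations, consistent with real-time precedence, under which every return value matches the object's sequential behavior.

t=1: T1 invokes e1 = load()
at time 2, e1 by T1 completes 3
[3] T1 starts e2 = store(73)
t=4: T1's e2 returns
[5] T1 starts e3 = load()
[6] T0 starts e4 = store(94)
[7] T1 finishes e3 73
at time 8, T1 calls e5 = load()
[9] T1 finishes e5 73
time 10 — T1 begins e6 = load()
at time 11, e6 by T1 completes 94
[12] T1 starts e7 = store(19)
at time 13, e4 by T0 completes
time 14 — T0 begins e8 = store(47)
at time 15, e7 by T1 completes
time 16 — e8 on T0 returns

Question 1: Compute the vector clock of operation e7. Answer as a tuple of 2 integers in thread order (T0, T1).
invoked at 1, e1 has no predecessors; its own T1 bump gives (0, 1)
invoked at 6, e4 has no predecessors; its own T0 bump gives (1, 0)
from VC(e1)=(0, 1), e2 (invoked 3) maxes components and bumps T1 → (0, 2)
from VC(e4)=(1, 0), e8 (invoked 14) maxes components and bumps T0 → (2, 0)
from VC(e2)=(0, 2), e3 (invoked 5) maxes components and bumps T1 → (0, 3)
from VC(e2)=(0, 2), VC(e3)=(0, 3), e5 (invoked 8) maxes components and bumps T1 → (0, 4)
from VC(e4)=(1, 0), VC(e5)=(0, 4), e6 (invoked 10) maxes components and bumps T1 → (1, 5)
from VC(e6)=(1, 5), e7 (invoked 12) maxes components and bumps T1 → (1, 6)
target: VC(e7) = (1, 6)

(1, 6)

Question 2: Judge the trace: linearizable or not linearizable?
a witness: e1, e2, e3, e5, e4, e6, e7, e8
after step 1 (e1 load() → 3): value 3
after step 2 (e2 store(73)): value 73
after step 3 (e3 load() → 73): value 73
after step 4 (e5 load() → 73): value 73
after step 5 (e4 store(94)): value 94
after step 6 (e6 load() → 94): value 94
after step 7 (e7 store(19)): value 19
after step 8 (e8 store(47)): value 47

linearizable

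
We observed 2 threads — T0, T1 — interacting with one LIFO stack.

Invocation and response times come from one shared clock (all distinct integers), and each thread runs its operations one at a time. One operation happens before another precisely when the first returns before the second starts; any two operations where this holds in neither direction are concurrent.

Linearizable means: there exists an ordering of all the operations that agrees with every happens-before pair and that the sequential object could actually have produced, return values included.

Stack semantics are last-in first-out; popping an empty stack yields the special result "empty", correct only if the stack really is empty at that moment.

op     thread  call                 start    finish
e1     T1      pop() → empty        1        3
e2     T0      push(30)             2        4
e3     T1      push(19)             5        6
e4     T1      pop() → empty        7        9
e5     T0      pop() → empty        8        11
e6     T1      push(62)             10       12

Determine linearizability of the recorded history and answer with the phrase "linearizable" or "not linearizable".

prefix check: 1..8 passes, 1..9 fails once e4's time-9 response joins
all 2 real-time-respecting orders fail — 4 completed LIFO stack operations, no legal replay
completion choices over the 1 pending operation (e5) were checked; none helps
one such order, e1, e2, e3, e4 (pending dropped), breaks at step 4 where e4 pop() → empty is illegal
one such order, e2, e1, e3, e4 (pending dropped), breaks at step 2 where e1 pop() → empty is illegal

not linearizable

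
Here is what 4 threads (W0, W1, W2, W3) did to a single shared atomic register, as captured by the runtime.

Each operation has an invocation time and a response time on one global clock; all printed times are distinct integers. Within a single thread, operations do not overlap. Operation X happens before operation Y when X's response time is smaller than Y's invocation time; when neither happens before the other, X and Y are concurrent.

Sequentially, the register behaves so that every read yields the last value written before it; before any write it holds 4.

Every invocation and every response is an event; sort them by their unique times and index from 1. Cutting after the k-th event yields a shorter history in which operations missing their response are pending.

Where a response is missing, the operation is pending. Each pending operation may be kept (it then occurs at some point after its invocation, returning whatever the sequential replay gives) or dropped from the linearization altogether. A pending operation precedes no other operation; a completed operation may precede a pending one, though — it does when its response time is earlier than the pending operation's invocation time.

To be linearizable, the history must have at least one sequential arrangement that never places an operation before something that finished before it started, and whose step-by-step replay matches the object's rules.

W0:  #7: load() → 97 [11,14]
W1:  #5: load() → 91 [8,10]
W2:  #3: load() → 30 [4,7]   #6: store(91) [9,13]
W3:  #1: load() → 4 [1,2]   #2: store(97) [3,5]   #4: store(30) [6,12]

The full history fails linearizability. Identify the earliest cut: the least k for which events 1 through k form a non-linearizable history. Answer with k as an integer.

events 1..13 are linearizable; a witness order is #1, #2, #4, #3, #6, #5:
step 1: #1 load() → 4 — value 4
step 2: #2 store(97) — value 97
step 3: #4 store(30) — value 30
step 4: #3 load() → 30 — value 30
step 5: #6 store(91) — value 91
step 6: #5 load() → 91 — value 91
adding event 14 (#7 responds at 14) leaves no legal real-time order
e.g. #1, #2, #3, #4, #5, #6, #7: illegal at step 3, since #3 load() → 30 cannot apply there
e.g. #1, #2, #3, #4, #5, #7, #6: illegal at step 3, since #3 load() → 30 cannot apply there

14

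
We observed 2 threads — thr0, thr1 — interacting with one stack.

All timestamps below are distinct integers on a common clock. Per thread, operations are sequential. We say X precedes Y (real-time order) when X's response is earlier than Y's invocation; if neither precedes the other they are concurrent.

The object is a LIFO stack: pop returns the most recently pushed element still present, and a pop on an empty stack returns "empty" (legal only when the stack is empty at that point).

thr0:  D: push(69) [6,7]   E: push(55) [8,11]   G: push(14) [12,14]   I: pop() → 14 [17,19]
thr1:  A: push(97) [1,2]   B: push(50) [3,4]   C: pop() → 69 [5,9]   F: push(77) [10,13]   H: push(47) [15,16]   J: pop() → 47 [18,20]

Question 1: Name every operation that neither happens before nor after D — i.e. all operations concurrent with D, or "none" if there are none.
Answer: C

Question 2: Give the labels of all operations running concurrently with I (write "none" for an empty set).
Answer: J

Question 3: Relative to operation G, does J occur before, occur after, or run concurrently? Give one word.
Answer: after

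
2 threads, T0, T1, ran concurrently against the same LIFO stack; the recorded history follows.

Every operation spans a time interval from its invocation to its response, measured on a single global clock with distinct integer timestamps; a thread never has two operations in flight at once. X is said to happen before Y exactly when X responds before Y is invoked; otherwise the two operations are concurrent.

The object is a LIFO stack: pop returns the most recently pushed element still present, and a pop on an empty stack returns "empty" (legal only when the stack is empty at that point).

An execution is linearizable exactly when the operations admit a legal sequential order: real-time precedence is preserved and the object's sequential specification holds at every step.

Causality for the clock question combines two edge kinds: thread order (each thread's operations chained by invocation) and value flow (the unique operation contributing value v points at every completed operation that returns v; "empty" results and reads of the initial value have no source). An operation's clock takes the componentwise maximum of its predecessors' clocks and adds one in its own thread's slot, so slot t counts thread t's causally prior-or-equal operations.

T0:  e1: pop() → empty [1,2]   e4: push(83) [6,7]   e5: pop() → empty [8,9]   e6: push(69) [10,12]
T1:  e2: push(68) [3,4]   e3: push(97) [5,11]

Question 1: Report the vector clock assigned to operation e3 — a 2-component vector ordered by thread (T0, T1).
Answer: (0, 2)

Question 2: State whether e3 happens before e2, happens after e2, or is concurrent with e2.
Answer: after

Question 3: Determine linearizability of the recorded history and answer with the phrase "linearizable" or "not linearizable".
events 1..8 are fine; event 9 — the response of e5 at time 9 — makes the prefix non-linearizable
the sole real-time-consistent order of 4 completed operations fails the LIFO stack replay
completion choices over the 1 pending operation (e3) were checked; none helps
one such order, e1, e2, e4, e5 (pending dropped), breaks at step 4 where e5 pop() → empty is illegal

not linearizable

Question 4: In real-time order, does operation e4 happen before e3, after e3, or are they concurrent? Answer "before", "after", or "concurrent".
Answer: concurrent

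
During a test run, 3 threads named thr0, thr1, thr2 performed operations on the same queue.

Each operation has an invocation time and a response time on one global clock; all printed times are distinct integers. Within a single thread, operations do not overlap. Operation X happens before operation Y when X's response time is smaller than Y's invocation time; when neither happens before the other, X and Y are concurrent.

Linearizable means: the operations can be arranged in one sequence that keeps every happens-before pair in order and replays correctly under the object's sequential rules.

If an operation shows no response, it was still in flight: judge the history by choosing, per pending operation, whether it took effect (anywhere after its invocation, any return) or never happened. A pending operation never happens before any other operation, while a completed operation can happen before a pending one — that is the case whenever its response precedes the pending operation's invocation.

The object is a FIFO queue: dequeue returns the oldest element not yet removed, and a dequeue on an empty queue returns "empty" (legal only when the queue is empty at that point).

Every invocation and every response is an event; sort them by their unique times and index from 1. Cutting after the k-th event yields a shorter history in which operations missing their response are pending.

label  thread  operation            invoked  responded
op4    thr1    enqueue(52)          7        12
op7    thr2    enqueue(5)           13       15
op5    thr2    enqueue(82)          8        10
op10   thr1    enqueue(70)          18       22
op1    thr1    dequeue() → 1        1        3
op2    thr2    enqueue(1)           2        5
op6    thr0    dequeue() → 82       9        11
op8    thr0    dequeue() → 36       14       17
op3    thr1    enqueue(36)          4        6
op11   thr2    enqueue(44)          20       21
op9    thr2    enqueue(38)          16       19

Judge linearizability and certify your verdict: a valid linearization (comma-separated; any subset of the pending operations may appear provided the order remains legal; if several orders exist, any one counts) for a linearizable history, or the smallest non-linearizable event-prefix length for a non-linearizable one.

through event 10 a valid linearization exists; event 11 (op6 responding at time 11) ends that
checked exhaustively: 6 real-time-consistent orders of 5 completed operations, zero legal queue replays
every completion of the 1 pending operation (op4) was checked; none linearizes
take op1, op2, op3, op5, op6 (pending dropped): step 1 already fails, because op1 dequeue() → 1 cannot occur there
take op1, op2, op3, op6, op5 (pending dropped): step 1 already fails, because op1 dequeue() → 1 cannot occur there

not linearizable — minimal violating prefix: 11 events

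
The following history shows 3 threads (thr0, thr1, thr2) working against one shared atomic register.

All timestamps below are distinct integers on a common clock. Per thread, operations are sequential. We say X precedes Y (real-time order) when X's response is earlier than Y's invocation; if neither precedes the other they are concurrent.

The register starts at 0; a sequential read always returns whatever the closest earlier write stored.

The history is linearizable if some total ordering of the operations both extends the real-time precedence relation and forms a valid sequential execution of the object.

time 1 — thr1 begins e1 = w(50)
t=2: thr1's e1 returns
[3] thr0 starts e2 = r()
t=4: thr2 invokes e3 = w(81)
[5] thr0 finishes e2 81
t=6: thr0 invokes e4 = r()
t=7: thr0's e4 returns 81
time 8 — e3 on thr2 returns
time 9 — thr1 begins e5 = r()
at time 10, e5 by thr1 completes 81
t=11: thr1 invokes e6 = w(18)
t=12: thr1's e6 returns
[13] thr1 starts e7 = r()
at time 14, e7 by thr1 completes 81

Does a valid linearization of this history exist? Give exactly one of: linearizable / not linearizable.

not linearizable

prefix check: 1..13 passes, 1..14 fails once e7's time-14 response joins
real-time-consistent orders of the 7 completed operations: 3 — all fail the atomic register replay
sample order e1, e2, e3, e4, e5, e6, e7 stalls at step 2 — e2 r() → 81 has no legal effect
sample order e1, e2, e4, e3, e5, e6, e7 stalls at step 2 — e2 r() → 81 has no legal effect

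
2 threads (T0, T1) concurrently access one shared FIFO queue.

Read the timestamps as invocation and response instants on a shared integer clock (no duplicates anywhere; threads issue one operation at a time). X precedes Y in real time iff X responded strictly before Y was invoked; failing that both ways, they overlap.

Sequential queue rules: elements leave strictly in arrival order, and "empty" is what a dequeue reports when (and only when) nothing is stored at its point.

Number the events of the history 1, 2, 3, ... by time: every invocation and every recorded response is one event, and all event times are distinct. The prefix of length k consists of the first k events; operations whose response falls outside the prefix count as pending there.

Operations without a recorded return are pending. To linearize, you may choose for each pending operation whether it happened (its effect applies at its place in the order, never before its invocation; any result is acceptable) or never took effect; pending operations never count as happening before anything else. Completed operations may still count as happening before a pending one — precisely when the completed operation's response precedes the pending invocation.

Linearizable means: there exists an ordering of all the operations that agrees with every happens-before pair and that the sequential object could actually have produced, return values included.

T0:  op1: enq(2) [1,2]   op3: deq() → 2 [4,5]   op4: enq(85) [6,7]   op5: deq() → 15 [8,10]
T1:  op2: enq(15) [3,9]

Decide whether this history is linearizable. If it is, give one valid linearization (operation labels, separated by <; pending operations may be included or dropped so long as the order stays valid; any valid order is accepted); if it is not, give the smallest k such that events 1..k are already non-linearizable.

after step 1 (op1 enq(2)): queue <2>
after step 2 (op2 enq(15)): queue <2,15>
after step 3 (op3 deq() → 2): queue <15>
after step 4 (op4 enq(85)): queue <15,85>
after step 5 (op5 deq() → 15): queue <85>

linearizable — witness: op1 < op2 < op3 < op4 < op5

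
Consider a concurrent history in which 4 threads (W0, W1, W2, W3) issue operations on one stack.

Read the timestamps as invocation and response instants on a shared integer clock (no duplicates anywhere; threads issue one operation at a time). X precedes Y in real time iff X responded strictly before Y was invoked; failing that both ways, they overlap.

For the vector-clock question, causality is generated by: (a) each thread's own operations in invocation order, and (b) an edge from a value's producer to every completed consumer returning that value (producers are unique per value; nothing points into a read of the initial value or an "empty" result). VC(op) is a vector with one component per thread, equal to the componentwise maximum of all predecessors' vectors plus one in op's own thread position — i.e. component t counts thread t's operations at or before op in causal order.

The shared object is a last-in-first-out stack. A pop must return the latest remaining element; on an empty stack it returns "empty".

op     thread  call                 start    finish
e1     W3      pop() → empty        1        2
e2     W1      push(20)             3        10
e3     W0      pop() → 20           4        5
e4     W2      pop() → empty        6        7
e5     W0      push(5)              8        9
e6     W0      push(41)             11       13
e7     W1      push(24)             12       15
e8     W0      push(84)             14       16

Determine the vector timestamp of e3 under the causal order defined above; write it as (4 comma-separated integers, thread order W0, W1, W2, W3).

e1, invoked 1, has no incoming edges; only W3's bump applies → (0, 0, 0, 1)
e4, invoked 6, has no incoming edges; only W2's bump applies → (0, 0, 1, 0)
e2, invoked 3, has no incoming edges; only W1's bump applies → (0, 1, 0, 0)
e7, invoked 12, takes VC(e2)=(0, 1, 0, 0) under max, adds 1 for W1 → (0, 2, 0, 0)
e3, invoked 4, takes VC(e2)=(0, 1, 0, 0) under max, adds 1 for W0 → (1, 1, 0, 0)
e5, invoked 8, takes VC(e3)=(1, 1, 0, 0) under max, adds 1 for W0 → (2, 1, 0, 0)
e6, invoked 11, takes VC(e5)=(2, 1, 0, 0) under max, adds 1 for W0 → (3, 1, 0, 0)
e8, invoked 14, takes VC(e6)=(3, 1, 0, 0) under max, adds 1 for W0 → (4, 1, 0, 0)
target: VC(e3) = (1, 1, 0, 0)

(1, 1, 0, 0)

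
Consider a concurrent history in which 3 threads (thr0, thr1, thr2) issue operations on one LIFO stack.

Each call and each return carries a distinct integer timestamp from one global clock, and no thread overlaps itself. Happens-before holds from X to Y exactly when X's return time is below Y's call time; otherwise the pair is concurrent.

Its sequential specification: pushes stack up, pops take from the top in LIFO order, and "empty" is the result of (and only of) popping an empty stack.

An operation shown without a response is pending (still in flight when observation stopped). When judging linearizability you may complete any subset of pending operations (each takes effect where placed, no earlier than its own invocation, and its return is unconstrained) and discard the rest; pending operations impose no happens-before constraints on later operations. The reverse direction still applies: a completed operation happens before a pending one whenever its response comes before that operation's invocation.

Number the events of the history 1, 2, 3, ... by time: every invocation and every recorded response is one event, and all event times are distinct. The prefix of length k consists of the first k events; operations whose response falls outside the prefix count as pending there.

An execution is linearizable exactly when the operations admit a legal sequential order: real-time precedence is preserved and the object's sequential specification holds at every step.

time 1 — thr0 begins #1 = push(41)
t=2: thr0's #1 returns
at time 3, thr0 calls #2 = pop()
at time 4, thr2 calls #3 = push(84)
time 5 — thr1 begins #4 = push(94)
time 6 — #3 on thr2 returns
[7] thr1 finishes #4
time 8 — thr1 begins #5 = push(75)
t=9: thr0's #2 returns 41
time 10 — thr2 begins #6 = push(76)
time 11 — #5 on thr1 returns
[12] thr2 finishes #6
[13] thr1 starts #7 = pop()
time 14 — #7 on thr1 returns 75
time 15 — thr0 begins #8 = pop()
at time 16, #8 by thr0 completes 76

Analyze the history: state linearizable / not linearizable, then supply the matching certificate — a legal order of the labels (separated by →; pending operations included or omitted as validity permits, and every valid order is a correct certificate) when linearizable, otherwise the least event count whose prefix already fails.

1. #1 push(41), leaving stack <41>
2. #2 pop() → 41, leaving stack <>
3. #3 push(84), leaving stack <84>
4. #4 push(94), leaving stack <84,94>
5. #6 push(76), leaving stack <84,94,76>
6. #5 push(75), leaving stack <84,94,76,75>
7. #7 pop() → 75, leaving stack <84,94,76>
8. #8 pop() → 76, leaving stack <84,94>

linearizable — witness: #1 → #2 → #3 → #4 → #6 → #5 → #7 → #8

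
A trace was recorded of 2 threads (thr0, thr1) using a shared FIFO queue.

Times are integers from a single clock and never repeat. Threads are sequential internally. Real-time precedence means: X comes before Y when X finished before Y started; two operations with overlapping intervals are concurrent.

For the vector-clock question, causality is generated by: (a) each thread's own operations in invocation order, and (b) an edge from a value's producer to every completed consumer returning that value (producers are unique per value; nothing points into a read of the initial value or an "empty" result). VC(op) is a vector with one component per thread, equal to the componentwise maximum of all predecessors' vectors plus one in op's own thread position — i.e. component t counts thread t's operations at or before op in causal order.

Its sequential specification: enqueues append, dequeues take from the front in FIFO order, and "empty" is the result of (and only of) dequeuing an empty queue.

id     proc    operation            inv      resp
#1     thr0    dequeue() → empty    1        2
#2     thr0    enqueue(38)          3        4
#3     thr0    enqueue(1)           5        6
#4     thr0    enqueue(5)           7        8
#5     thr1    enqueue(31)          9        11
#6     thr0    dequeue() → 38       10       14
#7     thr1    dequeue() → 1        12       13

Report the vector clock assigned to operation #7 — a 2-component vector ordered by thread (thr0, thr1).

(3, 2)

root op #5, invoked 9: fresh clock plus thr1's own tick → (0, 1)
root op #1, invoked 1: fresh clock plus thr0's own tick → (1, 0)
VC(#2, invoked at 3): max of VC(#1)=(1, 0), then +1 on thread thr0 → (2, 0)
VC(#3, invoked at 5): max of VC(#2)=(2, 0), then +1 on thread thr0 → (3, 0)
VC(#4, invoked at 7): max of VC(#3)=(3, 0), then +1 on thread thr0 → (4, 0)
VC(#7, invoked at 12): max of VC(#3)=(3, 0), VC(#5)=(0, 1), then +1 on thread thr1 → (3, 2)
VC(#6, invoked at 10): max of VC(#2)=(2, 0), VC(#4)=(4, 0), then +1 on thread thr0 → (5, 0)
target: VC(#7) = (3, 2)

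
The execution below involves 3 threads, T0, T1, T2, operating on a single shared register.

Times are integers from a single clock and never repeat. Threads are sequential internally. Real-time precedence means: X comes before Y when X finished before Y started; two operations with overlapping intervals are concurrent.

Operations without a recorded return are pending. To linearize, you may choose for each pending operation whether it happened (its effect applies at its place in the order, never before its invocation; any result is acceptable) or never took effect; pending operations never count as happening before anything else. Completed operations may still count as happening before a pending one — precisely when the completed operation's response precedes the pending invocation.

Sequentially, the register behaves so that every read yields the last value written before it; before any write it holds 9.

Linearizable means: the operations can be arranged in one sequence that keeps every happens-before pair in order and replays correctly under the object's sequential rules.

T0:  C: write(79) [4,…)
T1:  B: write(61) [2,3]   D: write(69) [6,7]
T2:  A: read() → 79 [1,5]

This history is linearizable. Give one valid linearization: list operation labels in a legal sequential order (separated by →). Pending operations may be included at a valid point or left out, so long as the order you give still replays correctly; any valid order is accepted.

step 1: B write(61) — value 61
step 2: C write(79) (pending, included) — value 79
step 3: A read() → 79 — value 79
step 4: D write(69) — value 69

B → C → A → D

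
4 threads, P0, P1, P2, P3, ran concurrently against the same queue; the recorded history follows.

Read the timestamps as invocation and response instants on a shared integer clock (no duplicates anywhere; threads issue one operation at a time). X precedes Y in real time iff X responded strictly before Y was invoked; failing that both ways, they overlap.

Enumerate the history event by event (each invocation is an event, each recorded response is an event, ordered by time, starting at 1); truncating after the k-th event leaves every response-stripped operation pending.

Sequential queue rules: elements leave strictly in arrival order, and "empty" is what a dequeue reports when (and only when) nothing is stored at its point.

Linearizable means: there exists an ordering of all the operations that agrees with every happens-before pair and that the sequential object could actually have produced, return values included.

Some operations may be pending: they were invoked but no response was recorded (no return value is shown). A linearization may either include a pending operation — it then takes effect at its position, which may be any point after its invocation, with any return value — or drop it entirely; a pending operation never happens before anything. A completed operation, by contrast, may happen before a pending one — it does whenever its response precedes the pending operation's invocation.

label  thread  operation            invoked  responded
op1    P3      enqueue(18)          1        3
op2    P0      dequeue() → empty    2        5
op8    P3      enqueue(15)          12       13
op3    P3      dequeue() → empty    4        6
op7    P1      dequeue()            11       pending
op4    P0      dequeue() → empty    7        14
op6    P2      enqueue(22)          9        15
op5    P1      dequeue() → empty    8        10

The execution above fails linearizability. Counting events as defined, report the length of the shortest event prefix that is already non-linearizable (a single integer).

6

events 1..5 are linearizable; a witness order is op1, op3, op2:
after step 1 (op1 enqueue(18)): queue <18>
after step 2 (op3 dequeue() (pending, included)): queue <>
after step 3 (op2 dequeue() → empty): queue <>
include event 6 — op3 responding at 6 — and every candidate order breaks
sample order op1, op2, op3 stalls at step 2 — op2 dequeue() → empty has no legal effect
sample order op1, op3, op2 stalls at step 2 — op3 dequeue() → empty has no legal effect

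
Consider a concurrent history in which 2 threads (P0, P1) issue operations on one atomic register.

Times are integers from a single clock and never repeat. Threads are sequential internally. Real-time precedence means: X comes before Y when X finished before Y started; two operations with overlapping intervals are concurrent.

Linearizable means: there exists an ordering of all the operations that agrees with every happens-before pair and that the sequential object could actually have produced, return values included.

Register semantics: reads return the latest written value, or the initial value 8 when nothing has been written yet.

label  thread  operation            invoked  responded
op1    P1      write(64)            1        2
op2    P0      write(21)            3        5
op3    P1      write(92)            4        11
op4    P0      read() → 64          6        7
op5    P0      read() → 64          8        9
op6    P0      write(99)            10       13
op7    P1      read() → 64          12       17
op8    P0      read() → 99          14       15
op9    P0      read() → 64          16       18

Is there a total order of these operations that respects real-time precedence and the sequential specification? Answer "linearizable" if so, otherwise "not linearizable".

not linearizable

cut after 6 events: linearizable; cut after 7 events (op4 responds, time 7): not linearizable
a single order respects real time; the 3 completed atomic register operations fail replay along it
including or dropping the 1 pending operation (op3) in any combination fails
sample order op1, op2, op4 (pending dropped) stalls at step 3 — op4 read() → 64 has no legal effect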